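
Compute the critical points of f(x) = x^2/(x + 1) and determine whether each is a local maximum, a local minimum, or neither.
f'(x) = x*(x + 2)/(x^2 + 2*x + 1)

Solve f'(x) = 0:
  f'(x) = x*(x + 2)/(x + 1)^2; the denominator is positive wherever f is defined, so f'(x) = 0 ⇔ x^2 + 2*x = 0.
  Factor: x^2 + 2*x = x*(x + 2) = 0.
  ⇒ x = -2, 0

f''(x) = 2/(x^3 + 3*x^2 + 3*x + 1)
Second-derivative test at each critical point:
  f''(-2) = -2 < 0 → local maximum
  f''(0) = 2 > 0 → local minimum

Critical points: x = -2 (local maximum); x = 0 (local minimum)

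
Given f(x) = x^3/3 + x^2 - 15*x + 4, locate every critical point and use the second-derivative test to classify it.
f'(x) = x^2 + 2*x - 15

Solve f'(x) = 0:
  Factor: x^2 + 2*x - 15 = (x - 3)*(x + 5) = 0.
  ⇒ x = -5, 3

f''(x) = 2*x + 2
Second-derivative test at each critical point:
  f''(-5) = -8 < 0 → local maximum
  f''(3) = 8 > 0 → local minimum

Critical points: x = -5 (local maximum); x = 3 (local minimum)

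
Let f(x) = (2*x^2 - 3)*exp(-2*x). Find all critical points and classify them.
f'(x) = 2*(-2*x^2 + 2*x + 3)*exp(-2*x)

Solve f'(x) = 0:
  f'(x) = (-4*x^2 + 4*x + 6)·exp(-2*x) and exp(-2*x) > 0 for every x, so f'(x) = 0 ⇔ -4*x^2 + 4*x + 6 = 0.
  Factor: -4*x^2 + 4*x + 6 = -2*(2*x^2 - 2*x - 3); 2*x^2 - 2*x - 3 = 0 has no rational roots; quadratic formula: x = (2 ± √28)/4.
  ⇒ x = 1/2 - sqrt(7)/2 ≈ -0.8229, 1/2 + sqrt(7)/2 ≈ 1.8229

f''(x) = 8*(x^2 - 2*x - 1)*exp(-2*x)
Second-derivative test at each critical point:
  f''(-0.8229) = 54.8719 > 0 → local minimum
  f''(1.8229) = -0.2762 < 0 → local maximum

Critical points: x = 1/2 - sqrt(7)/2 ≈ -0.8229 (local minimum); x = 1/2 + sqrt(7)/2 ≈ 1.8229 (local maximum)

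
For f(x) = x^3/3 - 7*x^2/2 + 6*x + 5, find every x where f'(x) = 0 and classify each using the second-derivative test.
f'(x) = x^2 - 7*x + 6

Solve f'(x) = 0:
  Factor: x^2 - 7*x + 6 = (x - 6)*(x - 1) = 0.
  ⇒ x = 1, 6

f''(x) = 2*x - 7
Second-derivative test at each critical point:
  f''(1) = -5 < 0 → local maximum
  f''(6) = 5 > 0 → local minimum

Critical points: x = 1 (local maximum); x = 6 (local minimum)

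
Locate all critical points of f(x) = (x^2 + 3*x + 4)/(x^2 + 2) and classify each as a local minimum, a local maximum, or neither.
f'(x) = (-3*x^2 - 4*x + 6)/(x^4 + 4*x^2 + 4)

Solve f'(x) = 0:
  f'(x) = -(3*x^2 + 4*x - 6)/(x^2 + 2)^2; the denominator is positive wherever f is defined, so f'(x) = 0 ⇔ -3*x^2 - 4*x + 6 = 0.
  3*x^2 + 4*x - 6 = 0 has no rational roots; quadratic formula: x = (-4 ± √88)/6.
  ⇒ x = -sqrt(22)/3 - 2/3 ≈ -2.2301, -2/3 + sqrt(22)/3 ≈ 0.8968

f''(x) = 2*(3*x^3 + 6*x^2 - 18*x - 4)/(x^6 + 6*x^4 + 12*x^2 + 8)
Second-derivative test at each critical point:
  f''(-2.2301) = 0.1929 > 0 → local minimum
  f''(0.8968) = -1.1929 < 0 → local maximum

Critical points: x = -sqrt(22)/3 - 2/3 ≈ -2.2301 (local minimum); x = -2/3 + sqrt(22)/3 ≈ 0.8968 (local maximum)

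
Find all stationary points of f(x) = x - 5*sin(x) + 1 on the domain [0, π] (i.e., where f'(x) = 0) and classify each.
f'(x) = 1 - 5*cos(x)

Solve f'(x) = 0 on [0, π]:
  f'(x) = 0 ⇔ cos(x) = 1/5, i.e. x = ±arccos(1/5) + 2nπ; keep the solutions lying in [0, π].
  ⇒ x = acos(1/5) ≈ 1.3694

f''(x) = 5*sin(x)
Second-derivative test at each critical point:
  f''(1.3694) = 4.8990 > 0 → local minimum

Critical points: x = acos(1/5) ≈ 1.3694 (local minimum)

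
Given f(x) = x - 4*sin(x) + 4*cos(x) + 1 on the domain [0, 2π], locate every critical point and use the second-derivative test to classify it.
f'(x) = -4*sqrt(2)*sin(x + pi/4) + 1

Solve f'(x) = 0 on [0, 2π]:
  f'(x) = 0 ⇔ -4*sin(x) - 4*cos(x) = -1. Write the left side as R·cos(x + φ) with R = √((-4)² + 4²) = 4*sqrt(2), cos φ = -sqrt(2)/2, sin φ = sqrt(2)/2; then cos(x + φ) = -sqrt(2)/8. Solve for x and keep the solutions lying in [0, 2π].
  ⇒ x = atan((1 + sqrt(31))/(1 - sqrt(31))) + pi ≈ 2.1785, atan((1 - sqrt(31))/(1 + sqrt(31))) + 2*pi ≈ 5.6755

f''(x) = -4*sqrt(2)*cos(x + pi/4)
Second-derivative test at each critical point:
  f''(2.1785) = 5.5678 > 0 → local minimum
  f''(5.6755) = -5.5678 < 0 → local maximum

Critical points: x = atan((1 + sqrt(31))/(1 - sqrt(31))) + pi ≈ 2.1785 (local minimum); x = atan((1 - sqrt(31))/(1 + sqrt(31))) + 2*pi ≈ 5.6755 (local maximum)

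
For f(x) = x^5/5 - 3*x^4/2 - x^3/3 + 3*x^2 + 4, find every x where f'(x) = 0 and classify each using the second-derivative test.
f'(x) = x*(x^3 - 6*x^2 - x + 6)

Solve f'(x) = 0:
  Factor: x^4 - 6*x^3 - x^2 + 6*x = x*(x - 6)*(x - 1)*(x + 1) = 0.
  ⇒ x = -1, 0, 1, 6

f''(x) = 4*x^3 - 18*x^2 - 2*x + 6
Second-derivative test at each critical point:
  f''(-1) = -14 < 0 → local maximum
  f''(0) = 6 > 0 → local minimum
  f''(1) = -10 < 0 → local maximum
  f''(6) = 210 > 0 → local minimum

Critical points: x = -1 (local maximum); x = 0 (local minimum); x = 1 (local maximum); x = 6 (local minimum)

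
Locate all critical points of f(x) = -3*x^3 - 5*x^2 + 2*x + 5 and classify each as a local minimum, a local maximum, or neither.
f'(x) = -9*x^2 - 10*x + 2

Solve f'(x) = 0:
  9*x^2 + 10*x - 2 = 0 has no rational roots; quadratic formula: x = (-10 ± √172)/18.
  ⇒ x = -sqrt(43)/9 - 5/9 ≈ -1.2842, -5/9 + sqrt(43)/9 ≈ 0.1730

f''(x) = -18*x - 10
Second-derivative test at each critical point:
  f''(-1.2842) = 13.1149 > 0 → local minimum
  f''(0.1730) = -13.1149 < 0 → local maximum

Critical points: x = -sqrt(43)/9 - 5/9 ≈ -1.2842 (local minimum); x = -5/9 + sqrt(43)/9 ≈ 0.1730 (local maximum)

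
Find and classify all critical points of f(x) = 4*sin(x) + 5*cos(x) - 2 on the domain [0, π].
f'(x) = -5*sin(x) + 4*cos(x)

Solve f'(x) = 0 on [0, π]:
  f'(x) = 0 ⇔ 4*cos(x) = 5*sin(x) ⇔ tan(x) = 4/5, i.e. x = arctan(4/5) + nπ; keep the solutions lying in [0, π].
  ⇒ x = atan(4/5) ≈ 0.6747

f''(x) = -4*sin(x) - 5*cos(x)
Second-derivative test at each critical point:
  f''(0.6747) = -6.4031 < 0 → local maximum

Critical points: x = atan(4/5) ≈ 0.6747 (local maximum)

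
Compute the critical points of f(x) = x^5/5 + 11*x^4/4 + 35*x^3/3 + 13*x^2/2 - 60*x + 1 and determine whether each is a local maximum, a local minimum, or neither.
f'(x) = x^4 + 11*x^3 + 35*x^2 + 13*x - 60

Solve f'(x) = 0:
  Factor: x^4 + 11*x^3 + 35*x^2 + 13*x - 60 = (x - 1)*(x + 3)*(x + 4)*(x + 5) = 0.
  ⇒ x = -5, -4, -3, 1

f''(x) = 4*x^3 + 33*x^2 + 70*x + 13
Second-derivative test at each critical point:
  f''(-5) = -12 < 0 → local maximum
  f''(-4) = 5 > 0 → local minimum
  f''(-3) = -8 < 0 → local maximum
  f''(1) = 120 > 0 → local minimum

Critical points: x = -5 (local maximum); x = -4 (local minimum); x = -3 (local maximum); x = 1 (local minimum)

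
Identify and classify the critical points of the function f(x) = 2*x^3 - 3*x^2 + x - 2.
f'(x) = 6*x^2 - 6*x + 1

Solve f'(x) = 0:
  6*x^2 - 6*x + 1 = 0 has no rational roots; quadratic formula: x = (6 ± √12)/12.
  ⇒ x = 1/2 - sqrt(3)/6 ≈ 0.2113, sqrt(3)/6 + 1/2 ≈ 0.7887

f''(x) = 12*x - 6
Second-derivative test at each critical point:
  f''(0.2113) = -3.4641 < 0 → local maximum
  f''(0.7887) = 3.4641 > 0 → local minimum

Critical points: x = 1/2 - sqrt(3)/6 ≈ 0.2113 (local maximum); x = sqrt(3)/6 + 1/2 ≈ 0.7887 (local minimum)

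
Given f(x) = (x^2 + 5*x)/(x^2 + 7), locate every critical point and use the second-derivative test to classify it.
f'(x) = (-5*x^2 + 14*x + 35)/(x^4 + 14*x^2 + 49)

Solve f'(x) = 0:
  f'(x) = -(5*x^2 - 14*x - 35)/(x^2 + 7)^2; the denominator is positive wherever f is defined, so f'(x) = 0 ⇔ -5*x^2 + 14*x + 35 = 0.
  5*x^2 - 14*x - 35 = 0 has no rational roots; quadratic formula: x = (14 ± √896)/10.
  ⇒ x = 7/5 - 4*sqrt(14)/5 ≈ -1.5933, 7/5 + 4*sqrt(14)/5 ≈ 4.3933

f''(x) = 2*(5*x^3 - 21*x^2 - 105*x + 49)/(x^6 + 21*x^4 + 147*x^2 + 343)
Second-derivative test at each critical point:
  f''(-1.5933) = 0.3290 > 0 → local minimum
  f''(4.3933) = -0.0433 < 0 → local maximum

Critical points: x = 7/5 - 4*sqrt(14)/5 ≈ -1.5933 (local minimum); x = 7/5 + 4*sqrt(14)/5 ≈ 4.3933 (local maximum)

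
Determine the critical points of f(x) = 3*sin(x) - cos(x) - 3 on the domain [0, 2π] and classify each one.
f'(x) = sin(x) + 3*cos(x)

Solve f'(x) = 0 on [0, 2π]:
  f'(x) = 0 ⇔ 3*cos(x) = -sin(x) ⇔ tan(x) = -3, i.e. x = arctan(-3) + nπ; keep the solutions lying in [0, 2π].
  ⇒ x = pi - atan(3) ≈ 1.8925, -atan(3) + 2*pi ≈ 5.0341

f''(x) = -3*sin(x) + cos(x)
Second-derivative test at each critical point:
  f''(1.8925) = -3.1623 < 0 → local maximum
  f''(5.0341) = 3.1623 > 0 → local minimum

Critical points: x = pi - atan(3) ≈ 1.8925 (local maximum); x = -atan(3) + 2*pi ≈ 5.0341 (local minimum)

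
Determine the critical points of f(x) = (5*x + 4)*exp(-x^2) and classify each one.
f'(x) = (-2*x*(5*x + 4) + 5)*exp(-x^2)

Solve f'(x) = 0:
  f'(x) = (-10*x^2 - 8*x + 5)·exp(-x^2) and exp(-x^2) > 0 for every x, so f'(x) = 0 ⇔ -10*x^2 - 8*x + 5 = 0.
  10*x^2 + 8*x - 5 = 0 has no rational roots; quadratic formula: x = (-8 ± √264)/20.
  ⇒ x = -sqrt(66)/10 - 2/5 ≈ -1.2124, -2/5 + sqrt(66)/10 ≈ 0.4124

f''(x) = 2*(2*x^2*(5*x + 4) - 15*x - 4)*exp(-x^2)
Second-derivative test at each critical point:
  f''(-1.2124) = 3.7361 > 0 → local minimum
  f''(0.4124) = -13.7069 < 0 → local maximum

Critical points: x = -sqrt(66)/10 - 2/5 ≈ -1.2124 (local minimum); x = -2/5 + sqrt(66)/10 ≈ 0.4124 (local maximum)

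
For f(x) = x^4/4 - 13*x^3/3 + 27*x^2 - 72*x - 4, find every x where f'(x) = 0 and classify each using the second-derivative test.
f'(x) = x^3 - 13*x^2 + 54*x - 72

Solve f'(x) = 0:
  Factor: x^3 - 13*x^2 + 54*x - 72 = (x - 6)*(x - 4)*(x - 3) = 0.
  ⇒ x = 3, 4, 6

f''(x) = 3*x^2 - 26*x + 54
Second-derivative test at each critical point:
  f''(3) = 3 > 0 → local minimum
  f''(4) = -2 < 0 → local maximum
  f''(6) = 6 > 0 → local minimum

Critical points: x = 3 (local minimum); x = 4 (local maximum); x = 6 (local minimum)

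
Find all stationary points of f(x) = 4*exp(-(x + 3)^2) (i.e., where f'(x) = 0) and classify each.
f'(x) = 8*(-x - 3)*exp(-(x + 3)^2)

Solve f'(x) = 0:
  f'(x) = (-8*x - 24)·exp(-(x + 3)^2) and exp(-(x + 3)^2) > 0 for every x, so f'(x) = 0 ⇔ -8*x - 24 = 0.
  Factor: -8*x - 24 = -8*(x + 3) = 0.
  ⇒ x = -3

f''(x) = 8*(2*(x + 3)^2 - 1)*exp(-(x + 3)^2)
Second-derivative test at each critical point:
  f''(-3) = -8 < 0 → local maximum

Critical points: x = -3 (local maximum)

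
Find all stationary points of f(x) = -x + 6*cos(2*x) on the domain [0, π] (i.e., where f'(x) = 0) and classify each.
f'(x) = -12*sin(2*x) - 1

Solve f'(x) = 0 on [0, π]:
  f'(x) = 0 ⇔ sin(2*x) = -1/12, i.e. 2*x = arcsin(-1/12) + 2nπ or 2*x = π − arcsin(-1/12) + 2nπ; keep the solutions lying in [0, π].
  ⇒ x = asin(1/12)/2 + pi/2 ≈ 1.6125, pi - asin(1/12)/2 ≈ 3.0999

f''(x) = -24*cos(2*x)
Second-derivative test at each critical point:
  f''(1.6125) = 23.9165 > 0 → local minimum
  f''(3.0999) = -23.9165 < 0 → local maximum

Critical points: x = asin(1/12)/2 + pi/2 ≈ 1.6125 (local minimum); x = pi - asin(1/12)/2 ≈ 3.0999 (local maximum)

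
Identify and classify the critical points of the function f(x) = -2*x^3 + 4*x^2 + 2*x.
f'(x) = -6*x^2 + 8*x + 2

Solve f'(x) = 0:
  Factor: -6*x^2 + 8*x + 2 = -2*(3*x^2 - 4*x - 1); 3*x^2 - 4*x - 1 = 0 has no rational roots; quadratic formula: x = (4 ± √28)/6.
  ⇒ x = 2/3 - sqrt(7)/3 ≈ -0.2153, 2/3 + sqrt(7)/3 ≈ 1.5486

f''(x) = 8 - 12*x
Second-derivative test at each critical point:
  f''(-0.2153) = 10.5830 > 0 → local minimum
  f''(1.5486) = -10.5830 < 0 → local maximum

Critical points: x = 2/3 - sqrt(7)/3 ≈ -0.2153 (local minimum); x = 2/3 + sqrt(7)/3 ≈ 1.5486 (local maximum)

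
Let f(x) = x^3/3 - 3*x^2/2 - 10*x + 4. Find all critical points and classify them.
f'(x) = x^2 - 3*x - 10

Solve f'(x) = 0:
  Factor: x^2 - 3*x - 10 = (x - 5)*(x + 2) = 0.
  ⇒ x = -2, 5

f''(x) = 2*x - 3
Second-derivative test at each critical point:
  f''(-2) = -7 < 0 → local maximum
  f''(5) = 7 > 0 → local minimum

Critical points: x = -2 (local maximum); x = 5 (local minimum)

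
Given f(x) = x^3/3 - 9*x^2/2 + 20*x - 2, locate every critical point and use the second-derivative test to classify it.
f'(x) = x^2 - 9*x + 20

Solve f'(x) = 0:
  Factor: x^2 - 9*x + 20 = (x - 5)*(x - 4) = 0.
  ⇒ x = 4, 5

f''(x) = 2*x - 9
Second-derivative test at each critical point:
  f''(4) = -1 < 0 → local maximum
  f''(5) = 1 > 0 → local minimum

Critical points: x = 4 (local maximum); x = 5 (local minimum)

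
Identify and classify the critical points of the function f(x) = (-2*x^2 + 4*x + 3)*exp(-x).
f'(x) = (2*x^2 - 8*x + 1)*exp(-x)

Solve f'(x) = 0:
  f'(x) = (2*x^2 - 8*x + 1)·exp(-x) and exp(-x) > 0 for every x, so f'(x) = 0 ⇔ 2*x^2 - 8*x + 1 = 0.
  2*x^2 - 8*x + 1 = 0 has no rational roots; quadratic formula: x = (8 ± √56)/4.
  ⇒ x = 2 - sqrt(14)/2 ≈ 0.1292, sqrt(14)/2 + 2 ≈ 3.8708

f''(x) = (-2*x^2 + 12*x - 9)*exp(-x)
Second-derivative test at each critical point:
  f''(0.1292) = -6.5765 < 0 → local maximum
  f''(3.8708) = 0.1560 > 0 → local minimum

Critical points: x = 2 - sqrt(14)/2 ≈ 0.1292 (local maximum); x = sqrt(14)/2 + 2 ≈ 3.8708 (local minimum)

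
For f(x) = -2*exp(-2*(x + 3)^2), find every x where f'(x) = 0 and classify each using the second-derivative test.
f'(x) = 8*(x + 3)*exp(-2*(x + 3)^2)

Solve f'(x) = 0:
  f'(x) = (8*x + 24)·exp(-2*(x + 3)^2) and exp(-2*(x + 3)^2) > 0 for every x, so f'(x) = 0 ⇔ 8*x + 24 = 0.
  Factor: 8*x + 24 = 8*(x + 3) = 0.
  ⇒ x = -3

f''(x) = 8*(1 - 4*(x + 3)^2)*exp(-2*(x + 3)^2)
Second-derivative test at each critical point:
  f''(-3) = 8 > 0 → local minimum

Critical points: x = -3 (local minimum)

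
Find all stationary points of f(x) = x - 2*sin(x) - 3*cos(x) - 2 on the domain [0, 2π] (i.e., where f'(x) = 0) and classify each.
f'(x) = 3*sin(x) - 2*cos(x) + 1

Solve f'(x) = 0 on [0, 2π]:
  f'(x) = 0 ⇔ 3*sin(x) - 2*cos(x) = -1. Write the left side as R·cos(x + φ) with R = √((-2)² + (-3)²) = sqrt(13), cos φ = -2*sqrt(13)/13, sin φ = -3*sqrt(13)/13; then cos(x + φ) = -sqrt(13)/13. Solve for x and keep the solutions lying in [0, 2π].
  ⇒ x = atan((-3 + 4*sqrt(3))/(2 + 6*sqrt(3))) ≈ 0.3070, atan((-4*sqrt(3) - 3)/(2 - 6*sqrt(3))) + pi ≈ 4.0106

f''(x) = 2*sin(x) + 3*cos(x)
Second-derivative test at each critical point:
  f''(0.3070) = 3.4641 > 0 → local minimum
  f''(4.0106) = -3.4641 < 0 → local maximum

Critical points: x = atan((-3 + 4*sqrt(3))/(2 + 6*sqrt(3))) ≈ 0.3070 (local minimum); x = atan((-4*sqrt(3) - 3)/(2 - 6*sqrt(3))) + pi ≈ 4.0106 (local maximum)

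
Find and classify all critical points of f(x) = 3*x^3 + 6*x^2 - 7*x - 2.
f'(x) = 9*x^2 + 12*x - 7

Solve f'(x) = 0:
  9*x^2 + 12*x - 7 = 0 has no rational roots; quadratic formula: x = (-12 ± √396)/18.
  ⇒ x = -sqrt(11)/3 - 2/3 ≈ -1.7722, -2/3 + sqrt(11)/3 ≈ 0.4389

f''(x) = 18*x + 12
Second-derivative test at each critical point:
  f''(-1.7722) = -19.8997 < 0 → local maximum
  f''(0.4389) = 19.8997 > 0 → local minimum

Critical points: x = -sqrt(11)/3 - 2/3 ≈ -1.7722 (local maximum); x = -2/3 + sqrt(11)/3 ≈ 0.4389 (local minimum)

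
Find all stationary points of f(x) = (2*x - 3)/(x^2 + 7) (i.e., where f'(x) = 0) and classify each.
f'(x) = 2*(-x^2 + 3*x + 7)/(x^4 + 14*x^2 + 49)

Solve f'(x) = 0:
  f'(x) = -2*(x^2 - 3*x - 7)/(x^2 + 7)^2; the denominator is positive wherever f is defined, so f'(x) = 0 ⇔ -2*x^2 + 6*x + 14 = 0.
  Factor: -2*x^2 + 6*x + 14 = -2*(x^2 - 3*x - 7); x^2 - 3*x - 7 = 0 has no rational roots; quadratic formula: x = (3 ± √37)/2.
  ⇒ x = 3/2 - sqrt(37)/2 ≈ -1.5414, 3/2 + sqrt(37)/2 ≈ 4.5414

f''(x) = 2*(4*x^2*(2*x - 3) + 3*(1 - 2*x)*(x^2 + 7))/(x^2 + 7)^3
Second-derivative test at each critical point:
  f''(-1.5414) = 0.1384 > 0 → local minimum
  f''(4.5414) = -0.0159 < 0 → local maximum

Critical points: x = 3/2 - sqrt(37)/2 ≈ -1.5414 (local minimum); x = 3/2 + sqrt(37)/2 ≈ 4.5414 (local maximum)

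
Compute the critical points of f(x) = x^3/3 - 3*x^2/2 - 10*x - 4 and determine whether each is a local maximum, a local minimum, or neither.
f'(x) = x^2 - 3*x - 10

Solve f'(x) = 0:
  Factor: x^2 - 3*x - 10 = (x - 5)*(x + 2) = 0.
  ⇒ x = -2, 5

f''(x) = 2*x - 3
Second-derivative test at each critical point:
  f''(-2) = -7 < 0 → local maximum
  f''(5) = 7 > 0 → local minimum

Critical points: x = -2 (local maximum); x = 5 (local minimum)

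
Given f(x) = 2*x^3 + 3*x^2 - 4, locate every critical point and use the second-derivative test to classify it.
f'(x) = 6*x*(x + 1)

Solve f'(x) = 0:
  Factor: 6*x^2 + 6*x = 6*x*(x + 1) = 0.
  ⇒ x = -1, 0

f''(x) = 12*x + 6
Second-derivative test at each critical point:
  f''(-1) = -6 < 0 → local maximum
  f''(0) = 6 > 0 → local minimum

Critical points: x = -1 (local maximum); x = 0 (local minimum)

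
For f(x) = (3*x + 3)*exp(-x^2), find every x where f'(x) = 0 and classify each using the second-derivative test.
f'(x) = 3*(-2*x*(x + 1) + 1)*exp(-x^2)

Solve f'(x) = 0:
  f'(x) = (-6*x^2 - 6*x + 3)·exp(-x^2) and exp(-x^2) > 0 for every x, so f'(x) = 0 ⇔ -6*x^2 - 6*x + 3 = 0.
  Factor: -6*x^2 - 6*x + 3 = -3*(2*x^2 + 2*x - 1); 2*x^2 + 2*x - 1 = 0 has no rational roots; quadratic formula: x = (-2 ± √12)/4.
  ⇒ x = -sqrt(3)/2 - 1/2 ≈ -1.3660, -1/2 + sqrt(3)/2 ≈ 0.3660

f''(x) = 6*(2*x^2*(x + 1) - 3*x - 1)*exp(-x^2)
Second-derivative test at each critical point:
  f''(-1.3660) = 1.6081 > 0 → local minimum
  f''(0.3660) = -9.0892 < 0 → local maximum

Critical points: x = -sqrt(3)/2 - 1/2 ≈ -1.3660 (local minimum); x = -1/2 + sqrt(3)/2 ≈ 0.3660 (local maximum)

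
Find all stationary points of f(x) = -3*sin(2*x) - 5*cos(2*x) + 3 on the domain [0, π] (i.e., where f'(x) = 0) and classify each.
f'(x) = 10*sin(2*x) - 6*cos(2*x)

Solve f'(x) = 0 on [0, π]:
  f'(x) = 0 ⇔ -3*cos(2*x) = -5*sin(2*x) ⇔ tan(2*x) = 3/5, i.e. 2*x = arctan(3/5) + nπ; keep the solutions lying in [0, π].
  ⇒ x = atan(3/5)/2 ≈ 0.2702, atan(3/5)/2 + pi/2 ≈ 1.8410

f''(x) = 12*sin(2*x) + 20*cos(2*x)
Second-derivative test at each critical point:
  f''(0.2702) = 23.3238 > 0 → local minimum
  f''(1.8410) = -23.3238 < 0 → local maximum

Critical points: x = atan(3/5)/2 ≈ 0.2702 (local minimum); x = atan(3/5)/2 + pi/2 ≈ 1.8410 (local maximum)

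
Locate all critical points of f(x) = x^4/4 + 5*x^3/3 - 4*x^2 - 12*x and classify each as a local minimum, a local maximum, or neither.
f'(x) = x^3 + 5*x^2 - 8*x - 12

Solve f'(x) = 0:
  Factor: x^3 + 5*x^2 - 8*x - 12 = (x - 2)*(x + 1)*(x + 6) = 0.
  ⇒ x = -6, -1, 2

f''(x) = 3*x^2 + 10*x - 8
Second-derivative test at each critical point:
  f''(-6) = 40 > 0 → local minimum
  f''(-1) = -15 < 0 → local maximum
  f''(2) = 24 > 0 → local minimum

Critical points: x = -6 (local minimum); x = -1 (local maximum); x = 2 (local minimum)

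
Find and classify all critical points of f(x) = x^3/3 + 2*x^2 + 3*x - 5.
f'(x) = x^2 + 4*x + 3

Solve f'(x) = 0:
  Factor: x^2 + 4*x + 3 = (x + 1)*(x + 3) = 0.
  ⇒ x = -3, -1

f''(x) = 2*x + 4
Second-derivative test at each critical point:
  f''(-3) = -2 < 0 → local maximum
  f''(-1) = 2 > 0 → local minimum

Critical points: x = -3 (local maximum); x = -1 (local minimum)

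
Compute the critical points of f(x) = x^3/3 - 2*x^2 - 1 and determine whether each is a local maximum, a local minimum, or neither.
f'(x) = x*(x - 4)

Solve f'(x) = 0:
  Factor: x^2 - 4*x = x*(x - 4) = 0.
  ⇒ x = 0, 4

f''(x) = 2*x - 4
Second-derivative test at each critical point:
  f''(0) = -4 < 0 → local maximum
  f''(4) = 4 > 0 → local minimum

Critical points: x = 0 (local maximum); x = 4 (local minimum)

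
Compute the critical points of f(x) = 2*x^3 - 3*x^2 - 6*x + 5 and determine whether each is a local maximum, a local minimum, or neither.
f'(x) = 6*x^2 - 6*x - 6

Solve f'(x) = 0:
  Factor: 6*x^2 - 6*x - 6 = 6*(x^2 - x - 1); x^2 - x - 1 = 0 has no rational roots; quadratic formula: x = (1 ± √5)/2.
  ⇒ x = 1/2 - sqrt(5)/2 ≈ -0.6180, 1/2 + sqrt(5)/2 ≈ 1.6180

f''(x) = 12*x - 6
Second-derivative test at each critical point:
  f''(-0.6180) = -13.4164 < 0 → local maximum
  f''(1.6180) = 13.4164 > 0 → local minimum

Critical points: x = 1/2 - sqrt(5)/2 ≈ -0.6180 (local maximum); x = 1/2 + sqrt(5)/2 ≈ 1.6180 (local minimum)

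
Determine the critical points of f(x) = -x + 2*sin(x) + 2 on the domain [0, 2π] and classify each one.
f'(x) = 2*cos(x) - 1

Solve f'(x) = 0 on [0, 2π]:
  f'(x) = 0 ⇔ cos(x) = 1/2, i.e. x = ±arccos(1/2) + 2nπ; keep the solutions lying in [0, 2π].
  ⇒ x = pi/3 ≈ 1.0472, 5*pi/3 ≈ 5.2360

f''(x) = -2*sin(x)
Second-derivative test at each critical point:
  f''(1.0472) = -1.7321 < 0 → local maximum
  f''(5.2360) = 1.7321 > 0 → local minimum

Critical points: x = pi/3 ≈ 1.0472 (local maximum); x = 5*pi/3 ≈ 5.2360 (local minimum)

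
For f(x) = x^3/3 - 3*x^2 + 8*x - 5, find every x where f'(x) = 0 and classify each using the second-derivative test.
f'(x) = x^2 - 6*x + 8

Solve f'(x) = 0:
  Factor: x^2 - 6*x + 8 = (x - 4)*(x - 2) = 0.
  ⇒ x = 2, 4

f''(x) = 2*x - 6
Second-derivative test at each critical point:
  f''(2) = -2 < 0 → local maximum
  f''(4) = 2 > 0 → local minimum

Critical points: x = 2 (local maximum); x = 4 (local minimum)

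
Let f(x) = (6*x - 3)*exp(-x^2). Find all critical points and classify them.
f'(x) = 6*(-x*(2*x - 1) + 1)*exp(-x^2)

Solve f'(x) = 0:
  f'(x) = (-12*x^2 + 6*x + 6)·exp(-x^2) and exp(-x^2) > 0 for every x, so f'(x) = 0 ⇔ -12*x^2 + 6*x + 6 = 0.
  Factor: -12*x^2 + 6*x + 6 = -6*(x - 1)*(2*x + 1) = 0.
  ⇒ x = -1/2, 1

f''(x) = 6*(2*x^2*(2*x - 1) - 6*x + 1)*exp(-x^2)
Second-derivative test at each critical point:
  f''(-1/2) = 14.0184 > 0 → local minimum
  f''(1) = -6.6218 < 0 → local maximum

Critical points: x = -1/2 (local minimum); x = 1 (local maximum)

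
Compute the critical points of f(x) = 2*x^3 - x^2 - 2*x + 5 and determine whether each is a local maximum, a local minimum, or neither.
f'(x) = 6*x^2 - 2*x - 2

Solve f'(x) = 0:
  Factor: 6*x^2 - 2*x - 2 = 2*(3*x^2 - x - 1); 3*x^2 - x - 1 = 0 has no rational roots; quadratic formula: x = (1 ± √13)/6.
  ⇒ x = 1/6 - sqrt(13)/6 ≈ -0.4343, 1/6 + sqrt(13)/6 ≈ 0.7676

f''(x) = 12*x - 2
Second-derivative test at each critical point:
  f''(-0.4343) = -7.2111 < 0 → local maximum
  f''(0.7676) = 7.2111 > 0 → local minimum

Critical points: x = 1/6 - sqrt(13)/6 ≈ -0.4343 (local maximum); x = 1/6 + sqrt(13)/6 ≈ 0.7676 (local minimum)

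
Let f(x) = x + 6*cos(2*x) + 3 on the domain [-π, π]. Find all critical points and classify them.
f'(x) = 1 - 12*sin(2*x)

Solve f'(x) = 0 on [-π, π]:
  f'(x) = 0 ⇔ sin(2*x) = 1/12, i.e. 2*x = arcsin(1/12) + 2nπ or 2*x = π − arcsin(1/12) + 2nπ; keep the solutions lying in [-π, π].
  ⇒ x = -pi + asin(1/12)/2 ≈ -3.0999, -pi/2 - asin(1/12)/2 ≈ -1.6125, asin(1/12)/2 ≈ 0.0417, -asin(1/12)/2 + pi/2 ≈ 1.5291

f''(x) = -24*cos(2*x)
Second-derivative test at each critical point:
  f''(-3.0999) = -23.9165 < 0 → local maximum
  f''(-1.6125) = 23.9165 > 0 → local minimum
  f''(0.0417) = -23.9165 < 0 → local maximum
  f''(1.5291) = 23.9165 > 0 → local minimum

Critical points: x = -pi + asin(1/12)/2 ≈ -3.0999 (local maximum); x = -pi/2 - asin(1/12)/2 ≈ -1.6125 (local minimum); x = asin(1/12)/2 ≈ 0.0417 (local maximum); x = -asin(1/12)/2 + pi/2 ≈ 1.5291 (local minimum)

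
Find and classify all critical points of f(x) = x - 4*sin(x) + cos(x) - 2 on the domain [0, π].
f'(x) = -sin(x) - 4*cos(x) + 1

Solve f'(x) = 0 on [0, π]:
  f'(x) = 0 ⇔ -sin(x) - 4*cos(x) = -1. Write the left side as R·cos(x + φ) with R = √((-4)² + 1²) = sqrt(17), cos φ = -4*sqrt(17)/17, sin φ = sqrt(17)/17; then cos(x + φ) = -sqrt(17)/17. Solve for x and keep the solutions lying in [0, π].
  ⇒ x = pi/2 ≈ 1.5708

f''(x) = 4*sin(x) - cos(x)
Second-derivative test at each critical point:
  f''(1.5708) = 4 > 0 → local minimum

Critical points: x = pi/2 ≈ 1.5708 (local minimum)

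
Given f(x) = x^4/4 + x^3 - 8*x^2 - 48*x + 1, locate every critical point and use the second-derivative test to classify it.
f'(x) = x^3 + 3*x^2 - 16*x - 48

Solve f'(x) = 0:
  Factor: x^3 + 3*x^2 - 16*x - 48 = (x - 4)*(x + 3)*(x + 4) = 0.
  ⇒ x = -4, -3, 4

f''(x) = 3*x^2 + 6*x - 16
Second-derivative test at each critical point:
  f''(-4) = 8 > 0 → local minimum
  f''(-3) = -7 < 0 → local maximum
  f''(4) = 56 > 0 → local minimum

Critical points: x = -4 (local minimum); x = -3 (local maximum); x = 4 (local minimum)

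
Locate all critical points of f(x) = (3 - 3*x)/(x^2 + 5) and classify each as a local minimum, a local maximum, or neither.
f'(x) = 3*(-x^2 + 2*x*(x - 1) - 5)/(x^2 + 5)^2

Solve f'(x) = 0:
  f'(x) = 3*(x^2 - 2*x - 5)/(x^2 + 5)^2; the denominator is positive wherever f is defined, so f'(x) = 0 ⇔ 3*x^2 - 6*x - 15 = 0.
  Factor: 3*x^2 - 6*x - 15 = 3*(x^2 - 2*x - 5); x^2 - 2*x - 5 = 0 has no rational roots; quadratic formula: x = (2 ± √24)/2.
  ⇒ x = 1 - sqrt(6) ≈ -1.4495, 1 + sqrt(6) ≈ 3.4495

f''(x) = 6*(4*x^2*(1 - x) + (3*x - 1)*(x^2 + 5))/(x^2 + 5)^3
Second-derivative test at each critical point:
  f''(-1.4495) = -0.2915 < 0 → local maximum
  f''(3.4495) = 0.0515 > 0 → local minimum

Critical points: x = 1 - sqrt(6) ≈ -1.4495 (local maximum); x = 1 + sqrt(6) ≈ 3.4495 (local minimum)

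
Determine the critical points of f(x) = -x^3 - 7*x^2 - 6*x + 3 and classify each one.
f'(x) = -3*x^2 - 14*x - 6

Solve f'(x) = 0:
  3*x^2 + 14*x + 6 = 0 has no rational roots; quadratic formula: x = (-14 ± √124)/6.
  ⇒ x = -7/3 - sqrt(31)/3 ≈ -4.1893, -7/3 + sqrt(31)/3 ≈ -0.4774

f''(x) = -6*x - 14
Second-derivative test at each critical point:
  f''(-4.1893) = 11.1355 > 0 → local minimum
  f''(-0.4774) = -11.1355 < 0 → local maximum

Critical points: x = -7/3 - sqrt(31)/3 ≈ -4.1893 (local minimum); x = -7/3 + sqrt(31)/3 ≈ -0.4774 (local maximum)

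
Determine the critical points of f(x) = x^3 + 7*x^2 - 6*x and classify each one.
f'(x) = 3*x^2 + 14*x - 6

Solve f'(x) = 0:
  3*x^2 + 14*x - 6 = 0 has no rational roots; quadratic formula: x = (-14 ± √268)/6.
  ⇒ x = -sqrt(67)/3 - 7/3 ≈ -5.0618, -7/3 + sqrt(67)/3 ≈ 0.3951

f''(x) = 6*x + 14
Second-derivative test at each critical point:
  f''(-5.0618) = -16.3707 < 0 → local maximum
  f''(0.3951) = 16.3707 > 0 → local minimum

Critical points: x = -sqrt(67)/3 - 7/3 ≈ -5.0618 (local maximum); x = -7/3 + sqrt(67)/3 ≈ 0.3951 (local minimum)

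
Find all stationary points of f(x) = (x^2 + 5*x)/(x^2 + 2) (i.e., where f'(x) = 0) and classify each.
f'(x) = (-5*x^2 + 4*x + 10)/(x^4 + 4*x^2 + 4)

Solve f'(x) = 0:
  f'(x) = -(5*x^2 - 4*x - 10)/(x^2 + 2)^2; the denominator is positive wherever f is defined, so f'(x) = 0 ⇔ -5*x^2 + 4*x + 10 = 0.
  5*x^2 - 4*x - 10 = 0 has no rational roots; quadratic formula: x = (4 ± √216)/10.
  ⇒ x = 2/5 - 3*sqrt(6)/5 ≈ -1.0697, 2/5 + 3*sqrt(6)/5 ≈ 1.8697

f''(x) = 2*(5*x^3 - 6*x^2 - 30*x + 4)/(x^6 + 6*x^4 + 12*x^2 + 8)
Second-derivative test at each critical point:
  f''(-1.0697) = 1.4866 > 0 → local minimum
  f''(1.8697) = -0.4866 < 0 → local maximum

Critical points: x = 2/5 - 3*sqrt(6)/5 ≈ -1.0697 (local minimum); x = 2/5 + 3*sqrt(6)/5 ≈ 1.8697 (local maximum)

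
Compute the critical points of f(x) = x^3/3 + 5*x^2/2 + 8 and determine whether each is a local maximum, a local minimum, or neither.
f'(x) = x*(x + 5)

Solve f'(x) = 0:
  Factor: x^2 + 5*x = x*(x + 5) = 0.
  ⇒ x = -5, 0

f''(x) = 2*x + 5
Second-derivative test at each critical point:
  f''(-5) = -5 < 0 → local maximum
  f''(0) = 5 > 0 → local minimum

Critical points: x = -5 (local maximum); x = 0 (local minimum)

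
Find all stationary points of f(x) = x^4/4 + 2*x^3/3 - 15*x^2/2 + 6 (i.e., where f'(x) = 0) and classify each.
f'(x) = x*(x^2 + 2*x - 15)

Solve f'(x) = 0:
  Factor: x^3 + 2*x^2 - 15*x = x*(x - 3)*(x + 5) = 0.
  ⇒ x = -5, 0, 3

f''(x) = 3*x^2 + 4*x - 15
Second-derivative test at each critical point:
  f''(-5) = 40 > 0 → local minimum
  f''(0) = -15 < 0 → local maximum
  f''(3) = 24 > 0 → local minimum

Critical points: x = -5 (local minimum); x = 0 (local maximum); x = 3 (local minimum)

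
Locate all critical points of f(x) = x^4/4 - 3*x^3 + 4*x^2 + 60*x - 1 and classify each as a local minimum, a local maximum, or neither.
f'(x) = x^3 - 9*x^2 + 8*x + 60

Solve f'(x) = 0:
  Factor: x^3 - 9*x^2 + 8*x + 60 = (x - 6)*(x - 5)*(x + 2) = 0.
  ⇒ x = -2, 5, 6

f''(x) = 3*x^2 - 18*x + 8
Second-derivative test at each critical point:
  f''(-2) = 56 > 0 → local minimum
  f''(5) = -7 < 0 → local maximum
  f''(6) = 8 > 0 → local minimum

Critical points: x = -2 (local minimum); x = 5 (local maximum); x = 6 (local minimum)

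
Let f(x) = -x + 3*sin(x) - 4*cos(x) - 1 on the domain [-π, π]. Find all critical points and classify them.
f'(x) = 4*sin(x) + 3*cos(x) - 1

Solve f'(x) = 0 on [-π, π]:
  f'(x) = 0 ⇔ 4*sin(x) + 3*cos(x) = 1. Write the left side as R·cos(x + φ) with R = √(3² + (-4)²) = 5, cos φ = 3/5, sin φ = -4/5; then cos(x + φ) = 1/5. Solve for x and keep the solutions lying in [-π, π].
  ⇒ x = atan((4 - 6*sqrt(6))/(3 + 8*sqrt(6))) ≈ -0.4421, atan((4 + 6*sqrt(6))/(3 - 8*sqrt(6))) + pi ≈ 2.2967

f''(x) = -3*sin(x) + 4*cos(x)
Second-derivative test at each critical point:
  f''(-0.4421) = 4.8990 > 0 → local minimum
  f''(2.2967) = -4.8990 < 0 → local maximum

Critical points: x = atan((4 - 6*sqrt(6))/(3 + 8*sqrt(6))) ≈ -0.4421 (local minimum); x = atan((4 + 6*sqrt(6))/(3 - 8*sqrt(6))) + pi ≈ 2.2967 (local maximum)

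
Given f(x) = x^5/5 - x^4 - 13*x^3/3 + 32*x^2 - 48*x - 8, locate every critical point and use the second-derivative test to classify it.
f'(x) = x^4 - 4*x^3 - 13*x^2 + 64*x - 48

Solve f'(x) = 0:
  Factor: x^4 - 4*x^3 - 13*x^2 + 64*x - 48 = (x - 4)*(x - 3)*(x - 1)*(x + 4) = 0.
  ⇒ x = -4, 1, 3, 4

f''(x) = 4*x^3 - 12*x^2 - 26*x + 64
Second-derivative test at each critical point:
  f''(-4) = -280 < 0 → local maximum
  f''(1) = 30 > 0 → local minimum
  f''(3) = -14 < 0 → local maximum
  f''(4) = 24 > 0 → local minimum

Critical points: x = -4 (local maximum); x = 1 (local minimum); x = 3 (local maximum); x = 4 (local minimum)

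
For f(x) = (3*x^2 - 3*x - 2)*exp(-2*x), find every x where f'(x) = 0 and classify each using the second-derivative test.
f'(x) = (-6*x^2 + 12*x + 1)*exp(-2*x)

Solve f'(x) = 0:
  f'(x) = (-6*x^2 + 12*x + 1)·exp(-2*x) and exp(-2*x) > 0 for every x, so f'(x) = 0 ⇔ -6*x^2 + 12*x + 1 = 0.
  6*x^2 - 12*x - 1 = 0 has no rational roots; quadratic formula: x = (12 ± √168)/12.
  ⇒ x = 1 - sqrt(42)/6 ≈ -0.0801, 1 + sqrt(42)/6 ≈ 2.0801

f''(x) = 2*(6*x^2 - 18*x + 5)*exp(-2*x)
Second-derivative test at each critical point:
  f''(-0.0801) = 15.2142 > 0 → local minimum
  f''(2.0801) = -0.2022 < 0 → local maximum

Critical points: x = 1 - sqrt(42)/6 ≈ -0.0801 (local minimum); x = 1 + sqrt(42)/6 ≈ 2.0801 (local maximum)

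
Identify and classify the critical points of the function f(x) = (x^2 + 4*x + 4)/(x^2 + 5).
f'(x) = 2*(-2*x^2 + x + 10)/(x^4 + 10*x^2 + 25)

Solve f'(x) = 0:
  f'(x) = -2*(x + 2)*(2*x - 5)/(x^2 + 5)^2; the denominator is positive wherever f is defined, so f'(x) = 0 ⇔ -4*x^2 + 2*x + 20 = 0.
  Factor: -4*x^2 + 2*x + 20 = -2*(x + 2)*(2*x - 5) = 0.
  ⇒ x = -2, 5/2

f''(x) = 2*(4*x^3 - 3*x^2 - 60*x + 5)/(x^6 + 15*x^4 + 75*x^2 + 125)
Second-derivative test at each critical point:
  f''(-2) = 2/9 > 0 → local minimum
  f''(5/2) = -32/225 < 0 → local maximum

Critical points: x = -2 (local minimum); x = 5/2 (local maximum)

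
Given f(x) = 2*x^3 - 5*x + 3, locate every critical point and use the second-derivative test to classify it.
f'(x) = 6*x^2 - 5

Solve f'(x) = 0:
  6*x^2 - 5 = 0 has no rational roots; quadratic formula: x = (0 ± √120)/12.
  ⇒ x = -sqrt(30)/6 ≈ -0.9129, sqrt(30)/6 ≈ 0.9129

f''(x) = 12*x
Second-derivative test at each critical point:
  f''(-0.9129) = -10.9545 < 0 → local maximum
  f''(0.9129) = 10.9545 > 0 → local minimum

Critical points: x = -sqrt(30)/6 ≈ -0.9129 (local maximum); x = sqrt(30)/6 ≈ 0.9129 (local minimum)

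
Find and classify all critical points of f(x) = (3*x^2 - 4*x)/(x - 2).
f'(x) = (3*x^2 - 12*x + 8)/(x^2 - 4*x + 4)

Solve f'(x) = 0:
  f'(x) = (3*x^2 - 12*x + 8)/(x - 2)^2; the denominator is positive wherever f is defined, so f'(x) = 0 ⇔ 3*x^2 - 12*x + 8 = 0.
  3*x^2 - 12*x + 8 = 0 has no rational roots; quadratic formula: x = (12 ± √48)/6.
  ⇒ x = 2 - 2*sqrt(3)/3 ≈ 0.8453, 2*sqrt(3)/3 + 2 ≈ 3.1547

f''(x) = 8/(x^3 - 6*x^2 + 12*x - 8)
Second-derivative test at each critical point:
  f''(0.8453) = -5.1962 < 0 → local maximum
  f''(3.1547) = 5.1962 > 0 → local minimum

Critical points: x = 2 - 2*sqrt(3)/3 ≈ 0.8453 (local maximum); x = 2*sqrt(3)/3 + 2 ≈ 3.1547 (local minimum)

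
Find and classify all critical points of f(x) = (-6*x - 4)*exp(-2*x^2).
f'(x) = 2*(4*x*(3*x + 2) - 3)*exp(-2*x^2)

Solve f'(x) = 0:
  f'(x) = (24*x^2 + 16*x - 6)·exp(-2*x^2) and exp(-2*x^2) > 0 for every x, so f'(x) = 0 ⇔ 24*x^2 + 16*x - 6 = 0.
  Factor: 24*x^2 + 16*x - 6 = 2*(12*x^2 + 8*x - 3); 12*x^2 + 8*x - 3 = 0 has no rational roots; quadratic formula: x = (-8 ± √208)/24.
  ⇒ x = -sqrt(13)/6 - 1/3 ≈ -0.9343, -1/3 + sqrt(13)/6 ≈ 0.2676

f''(x) = 8*(-12*x^3 - 8*x^2 + 9*x + 2)*exp(-2*x^2)
Second-derivative test at each critical point:
  f''(-0.9343) = -5.0341 < 0 → local maximum
  f''(0.2676) = 24.9957 > 0 → local minimum

Critical points: x = -sqrt(13)/6 - 1/3 ≈ -0.9343 (local maximum); x = -1/3 + sqrt(13)/6 ≈ 0.2676 (local minimum)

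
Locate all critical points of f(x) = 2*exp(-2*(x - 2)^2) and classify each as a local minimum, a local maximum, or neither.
f'(x) = 8*(2 - x)*exp(-2*(x - 2)^2)

Solve f'(x) = 0:
  f'(x) = (16 - 8*x)·exp(-2*(x - 2)^2) and exp(-2*(x - 2)^2) > 0 for every x, so f'(x) = 0 ⇔ 16 - 8*x = 0.
  Factor: 16 - 8*x = -8*(x - 2) = 0.
  ⇒ x = 2

f''(x) = 8*(4*(x - 2)^2 - 1)*exp(-2*(x - 2)^2)
Second-derivative test at each critical point:
  f''(2) = -8 < 0 → local maximum

Critical points: x = 2 (local maximum)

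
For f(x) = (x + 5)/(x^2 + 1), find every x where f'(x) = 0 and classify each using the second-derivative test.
f'(x) = (x^2 - 2*x*(x + 5) + 1)/(x^2 + 1)^2

Solve f'(x) = 0:
  f'(x) = -(x^2 + 10*x - 1)/(x^2 + 1)^2; the denominator is positive wherever f is defined, so f'(x) = 0 ⇔ -x^2 - 10*x + 1 = 0.
  x^2 + 10*x - 1 = 0 has no rational roots; quadratic formula: x = (-10 ± √104)/2.
  ⇒ x = -sqrt(26) - 5 ≈ -10.0990, -5 + sqrt(26) ≈ 0.0990

f''(x) = 2*(4*x^2*(x + 5) - (3*x + 5)*(x^2 + 1))/(x^2 + 1)^3
Second-derivative test at each critical point:
  f''(-10.0990) = 0.0010 > 0 → local minimum
  f''(0.0990) = -10.0010 < 0 → local maximum

Critical points: x = -sqrt(26) - 5 ≈ -10.0990 (local minimum); x = -5 + sqrt(26) ≈ 0.0990 (local maximum)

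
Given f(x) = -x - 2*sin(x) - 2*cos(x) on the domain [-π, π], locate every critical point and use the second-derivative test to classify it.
f'(x) = -2*sqrt(2)*cos(x + pi/4) - 1

Solve f'(x) = 0 on [-π, π]:
  f'(x) = 0 ⇔ 2*sin(x) - 2*cos(x) = 1. Write the left side as R·cos(x + φ) with R = √((-2)² + (-2)²) = 2*sqrt(2), cos φ = -sqrt(2)/2, sin φ = -sqrt(2)/2; then cos(x + φ) = sqrt(2)/4. Solve for x and keep the solutions lying in [-π, π].
  ⇒ x = -pi + atan((1 - sqrt(7))/(-sqrt(7) - 1)) ≈ -2.7176, atan((1 + sqrt(7))/(-1 + sqrt(7))) ≈ 1.1468

f''(x) = 2*sqrt(2)*sin(x + pi/4)
Second-derivative test at each critical point:
  f''(-2.7176) = -2.6458 < 0 → local maximum
  f''(1.1468) = 2.6458 > 0 → local minimum

Critical points: x = -pi + atan((1 - sqrt(7))/(-sqrt(7) - 1)) ≈ -2.7176 (local maximum); x = atan((1 + sqrt(7))/(-1 + sqrt(7))) ≈ 1.1468 (local minimum)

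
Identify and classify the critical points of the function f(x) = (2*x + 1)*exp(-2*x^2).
f'(x) = 2*(-2*x*(2*x + 1) + 1)*exp(-2*x^2)

Solve f'(x) = 0:
  f'(x) = (-8*x^2 - 4*x + 2)·exp(-2*x^2) and exp(-2*x^2) > 0 for every x, so f'(x) = 0 ⇔ -8*x^2 - 4*x + 2 = 0.
  Factor: -8*x^2 - 4*x + 2 = -2*(4*x^2 + 2*x - 1); 4*x^2 + 2*x - 1 = 0 has no rational roots; quadratic formula: x = (-2 ± √20)/8.
  ⇒ x = -sqrt(5)/4 - 1/4 ≈ -0.8090, -1/4 + sqrt(5)/4 ≈ 0.3090

f''(x) = 4*(4*x^2*(2*x + 1) - 6*x - 1)*exp(-2*x^2)
Second-derivative test at each critical point:
  f''(-0.8090) = 2.4157 > 0 → local minimum
  f''(0.3090) = -7.3893 < 0 → local maximum

Critical points: x = -sqrt(5)/4 - 1/4 ≈ -0.8090 (local minimum); x = -1/4 + sqrt(5)/4 ≈ 0.3090 (local maximum)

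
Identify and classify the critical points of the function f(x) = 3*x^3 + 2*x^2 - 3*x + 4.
f'(x) = 9*x^2 + 4*x - 3

Solve f'(x) = 0:
  9*x^2 + 4*x - 3 = 0 has no rational roots; quadratic formula: x = (-4 ± √124)/18.
  ⇒ x = -sqrt(31)/9 - 2/9 ≈ -0.8409, -2/9 + sqrt(31)/9 ≈ 0.3964

f''(x) = 18*x + 4
Second-derivative test at each critical point:
  f''(-0.8409) = -11.1355 < 0 → local maximum
  f''(0.3964) = 11.1355 > 0 → local minimum

Critical points: x = -sqrt(31)/9 - 2/9 ≈ -0.8409 (local maximum); x = -2/9 + sqrt(31)/9 ≈ 0.3964 (local minimum)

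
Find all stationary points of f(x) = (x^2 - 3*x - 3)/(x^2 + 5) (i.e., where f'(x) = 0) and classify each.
f'(x) = (3*x^2 + 16*x - 15)/(x^4 + 10*x^2 + 25)

Solve f'(x) = 0:
  f'(x) = (3*x^2 + 16*x - 15)/(x^2 + 5)^2; the denominator is positive wherever f is defined, so f'(x) = 0 ⇔ 3*x^2 + 16*x - 15 = 0.
  3*x^2 + 16*x - 15 = 0 has no rational roots; quadratic formula: x = (-16 ± √436)/6.
  ⇒ x = -sqrt(109)/3 - 8/3 ≈ -6.1468, -8/3 + sqrt(109)/3 ≈ 0.8134

f''(x) = 2*(-3*x^3 - 24*x^2 + 45*x + 40)/(x^6 + 15*x^4 + 75*x^2 + 125)
Second-derivative test at each critical point:
  f''(-6.1468) = -0.0114 < 0 → local maximum
  f''(0.8134) = 0.6514 > 0 → local minimum

Critical points: x = -sqrt(109)/3 - 8/3 ≈ -6.1468 (local maximum); x = -8/3 + sqrt(109)/3 ≈ 0.8134 (local minimum)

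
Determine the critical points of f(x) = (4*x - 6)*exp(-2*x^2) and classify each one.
f'(x) = 4*(-2*x*(2*x - 3) + 1)*exp(-2*x^2)

Solve f'(x) = 0:
  f'(x) = (-16*x^2 + 24*x + 4)·exp(-2*x^2) and exp(-2*x^2) > 0 for every x, so f'(x) = 0 ⇔ -16*x^2 + 24*x + 4 = 0.
  Factor: -16*x^2 + 24*x + 4 = -4*(4*x^2 - 6*x - 1); 4*x^2 - 6*x - 1 = 0 has no rational roots; quadratic formula: x = (6 ± √52)/8.
  ⇒ x = 3/4 - sqrt(13)/4 ≈ -0.1514, 3/4 + sqrt(13)/4 ≈ 1.6514

f''(x) = 8*(4*x^2*(2*x - 3) - 6*x + 3)*exp(-2*x^2)
Second-derivative test at each critical point:
  f''(-0.1514) = 27.5521 > 0 → local minimum
  f''(1.6514) = -0.1234 < 0 → local maximum

Critical points: x = 3/4 - sqrt(13)/4 ≈ -0.1514 (local minimum); x = 3/4 + sqrt(13)/4 ≈ 1.6514 (local maximum)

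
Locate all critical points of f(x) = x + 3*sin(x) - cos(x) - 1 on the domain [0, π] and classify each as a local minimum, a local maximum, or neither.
f'(x) = sin(x) + 3*cos(x) + 1

Solve f'(x) = 0 on [0, π]:
  f'(x) = 0 ⇔ sin(x) + 3*cos(x) = -1. Write the left side as R·cos(x + φ) with R = √(3² + (-1)²) = sqrt(10), cos φ = 3*sqrt(10)/10, sin φ = -sqrt(10)/10; then cos(x + φ) = -sqrt(10)/10. Solve for x and keep the solutions lying in [0, π].
  ⇒ x = pi - atan(4/3) ≈ 2.2143

f''(x) = -3*sin(x) + cos(x)
Second-derivative test at each critical point:
  f''(2.2143) = -3 < 0 → local maximum

Critical points: x = pi - atan(4/3) ≈ 2.2143 (local maximum)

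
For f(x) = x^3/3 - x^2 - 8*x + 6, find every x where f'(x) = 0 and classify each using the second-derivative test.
f'(x) = x^2 - 2*x - 8

Solve f'(x) = 0:
  Factor: x^2 - 2*x - 8 = (x - 4)*(x + 2) = 0.
  ⇒ x = -2, 4

f''(x) = 2*x - 2
Second-derivative test at each critical point:
  f''(-2) = -6 < 0 → local maximum
  f''(4) = 6 > 0 → local minimum

Critical points: x = -2 (local maximum); x = 4 (local minimum)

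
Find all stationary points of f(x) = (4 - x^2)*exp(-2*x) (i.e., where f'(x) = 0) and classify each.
f'(x) = 2*(x^2 - x - 4)*exp(-2*x)

Solve f'(x) = 0:
  f'(x) = (2*x^2 - 2*x - 8)·exp(-2*x) and exp(-2*x) > 0 for every x, so f'(x) = 0 ⇔ 2*x^2 - 2*x - 8 = 0.
  Factor: 2*x^2 - 2*x - 8 = 2*(x^2 - x - 4); x^2 - x - 4 = 0 has no rational roots; quadratic formula: x = (1 ± √17)/2.
  ⇒ x = 1/2 - sqrt(17)/2 ≈ -1.5616, 1/2 + sqrt(17)/2 ≈ 2.5616

f''(x) = 2*(-2*x^2 + 4*x + 7)*exp(-2*x)
Second-derivative test at each critical point:
  f''(-1.5616) = -187.3277 < 0 → local maximum
  f''(2.5616) = 0.0491 > 0 → local minimum

Critical points: x = 1/2 - sqrt(17)/2 ≈ -1.5616 (local maximum); x = 1/2 + sqrt(17)/2 ≈ 2.5616 (local minimum)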